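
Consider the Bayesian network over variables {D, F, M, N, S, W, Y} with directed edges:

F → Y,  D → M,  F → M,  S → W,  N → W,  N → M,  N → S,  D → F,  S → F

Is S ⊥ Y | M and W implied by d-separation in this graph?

No

We examine all 5 paths between S and Y:
  1. S → F → Y — F:chain[open] ⇒ active
  2. S ← N → M ← F → Y — N:fork[open]; M:collider[open]; F:fork[open] ⇒ active
  3. S ← N → M ← D → F → Y — N:fork[open]; M:collider[open]; D:fork[open]; F:chain[open] ⇒ active
  4. S → W ← N → M ← F → Y — W:collider[open]; N:fork[open]; M:collider[open]; F:fork[open] ⇒ active
  5. S → W ← N → M ← D → F → Y — W:collider[open]; N:fork[open]; M:collider[open]; D:fork[open]; F:chain[open] ⇒ active
Because an active path exists, S and Y are not d-separated.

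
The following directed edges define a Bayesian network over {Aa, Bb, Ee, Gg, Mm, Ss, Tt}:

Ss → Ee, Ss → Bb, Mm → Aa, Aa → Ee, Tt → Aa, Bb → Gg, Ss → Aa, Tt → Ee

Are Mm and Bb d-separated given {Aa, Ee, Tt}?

No

Enumerating the 3 paths from Mm to Bb and testing each for blocking by {Aa, Ee, Tt}:
Path 1: Mm → Aa → Ee ← Ss → Bb
  Aa is a chain here and Aa is conditioned on, so the path is blocked at Aa.
Path 2: Mm → Aa ← Tt → Ee ← Ss → Bb
  Tt is a fork here and Tt is conditioned on, so the path is blocked at Tt.
Path 3: Mm → Aa ← Ss → Bb
  Aa is a collider and Aa is conditioned on, which opens it; Ss is a fork and Ss is not conditioned on — no node blocks this path, so it is active.
Since the path Mm → Aa ← Ss → Bb is active, Mm and Bb are not d-separated given {Aa, Ee, Tt}.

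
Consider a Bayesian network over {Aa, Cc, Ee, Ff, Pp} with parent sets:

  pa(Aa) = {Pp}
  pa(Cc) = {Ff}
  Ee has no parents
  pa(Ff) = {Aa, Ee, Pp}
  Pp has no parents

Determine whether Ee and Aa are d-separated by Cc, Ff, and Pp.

We examine all 2 paths between Ee and Aa:
  1. Ee → Ff ← Pp → Aa — Ff:collider[open]; Pp:fork[blocks] ⇒ blocked
  2. Ee → Ff ← Aa — Ff:collider[open] ⇒ active
Because an active path exists, Ee and Aa are not d-separated.

No — Ee and Aa are not d-separated given {Cc, Ff, Pp}.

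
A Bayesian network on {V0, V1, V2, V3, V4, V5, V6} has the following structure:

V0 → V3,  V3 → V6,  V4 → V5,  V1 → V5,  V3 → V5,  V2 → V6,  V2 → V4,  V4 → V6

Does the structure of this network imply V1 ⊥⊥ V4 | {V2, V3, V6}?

Enumerating the 3 paths from V1 to V4 and testing each for blocking by {V2, V3, V6}:
  1. V1 → V5 ← V4 — V5:collider[blocks] ⇒ blocked
  2. V1 → V5 ← V3 → V6 ← V4 — V5:collider[blocks]; V3:fork[blocks]; V6:collider[open] ⇒ blocked
  3. V1 → V5 ← V3 → V6 ← V2 → V4 — V5:collider[blocks]; V3:fork[blocks]; V6:collider[open]; V2:fork[blocks] ⇒ blocked
Since every path is blocked, d-separation holds.

Yes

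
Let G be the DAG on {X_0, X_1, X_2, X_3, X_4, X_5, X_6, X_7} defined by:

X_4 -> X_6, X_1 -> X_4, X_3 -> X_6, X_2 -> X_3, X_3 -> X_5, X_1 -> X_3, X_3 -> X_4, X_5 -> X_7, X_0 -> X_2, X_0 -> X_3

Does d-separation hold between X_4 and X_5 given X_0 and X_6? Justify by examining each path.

No

3 paths connect X_4 and X_5; each must be blocked for d-separation to hold:
  1. X_4 → X_6 ← X_3 → X_5 — X_6:collider[open]; X_3:fork[open] ⇒ active
  2. X_4 ← X_1 → X_3 → X_5 — X_1:fork[open]; X_3:chain[open] ⇒ active
  3. X_4 ← X_3 → X_5 — X_3:fork[open] ⇒ active
At least one path is unblocked, so d-separation fails.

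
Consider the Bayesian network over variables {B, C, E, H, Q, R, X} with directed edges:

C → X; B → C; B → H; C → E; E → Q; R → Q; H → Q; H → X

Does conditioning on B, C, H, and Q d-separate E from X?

Yes — E and X are d-separated given {B, C, H, Q}.

Enumerating the 4 paths from E to X and testing each for blocking by {B, C, H, Q}:
  1. E → Q ← H → X — Q:collider[open]; H:fork[blocks] ⇒ blocked
  2. E → Q ← H ← B → C → X — Q:collider[open]; H:chain[blocks]; B:fork[blocks]; C:chain[blocks] ⇒ blocked
  3. E ← C → X — C:fork[blocks] ⇒ blocked
  4. E ← C ← B → H → X — C:chain[blocks]; B:fork[blocks]; H:chain[blocks] ⇒ blocked
Since every path is blocked, d-separation holds.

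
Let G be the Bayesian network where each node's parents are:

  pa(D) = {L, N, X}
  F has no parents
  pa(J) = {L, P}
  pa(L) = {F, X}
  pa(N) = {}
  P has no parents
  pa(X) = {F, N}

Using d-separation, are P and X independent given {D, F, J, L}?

4 paths connect P and X; each must be blocked for d-separation to hold:
Path 1: P → J ← L → D ← N → X
  L is a fork here and L is conditioned on, so the path is blocked at L.
Path 2: P → J ← L → D ← X
  L is a fork here and L is conditioned on, so the path is blocked at L.
Path 3: P → J ← L ← F → X
  L is a chain here and L is conditioned on, so the path is blocked at L.
Path 4: P → J ← L ← X
  L is a chain here and L is conditioned on, so the path is blocked at L.
Every path is blocked, so P and X are d-separated given {D, F, J, L}.

Yes — P and X are d-separated given {D, F, J, L}.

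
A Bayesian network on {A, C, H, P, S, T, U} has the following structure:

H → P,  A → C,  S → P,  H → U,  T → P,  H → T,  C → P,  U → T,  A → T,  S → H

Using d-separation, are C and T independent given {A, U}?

Yes

We examine all 6 paths between C and T:
  1. C ← A → T — A:fork[blocks] ⇒ blocked
  2. C → P ← S → H → U → T — P:collider[blocks]; S:fork[open]; H:chain[open]; U:chain[blocks] ⇒ blocked
  3. C → P ← S → H → T — P:collider[blocks]; S:fork[open]; H:chain[open] ⇒ blocked
  4. C → P ← H → U → T — P:collider[blocks]; H:fork[open]; U:chain[blocks] ⇒ blocked
  5. C → P ← H → T — P:collider[blocks]; H:fork[open] ⇒ blocked
  6. C → P ← T — P:collider[blocks] ⇒ blocked
Every path is blocked, so C and T are d-separated given {A, U}.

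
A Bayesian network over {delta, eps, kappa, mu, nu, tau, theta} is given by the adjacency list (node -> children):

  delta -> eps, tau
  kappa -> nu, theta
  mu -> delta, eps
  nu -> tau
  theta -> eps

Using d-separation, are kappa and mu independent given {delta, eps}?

There are 4 undirected paths between kappa and mu; checking each against the conditioning set {delta, eps}:
Path 1: kappa → theta → eps ← delta ← mu
  delta is a chain here and delta is conditioned on, so the path is blocked at delta.
Path 2: kappa → theta → eps ← mu
  theta is a chain and theta is not conditioned on; eps is a collider and eps is conditioned on, which opens it — no node blocks this path, so it is active.
Path 3: kappa → nu → tau ← delta ← mu
  tau is a collider here and neither tau nor any of its descendants is conditioned on, so the collider stays closed — the path is blocked at tau.
Path 4: kappa → nu → tau ← delta → eps ← mu
  tau is a collider here and neither tau nor any of its descendants is conditioned on, so the collider stays closed — the path is blocked at tau.
At least one path is unblocked, so d-separation fails.

No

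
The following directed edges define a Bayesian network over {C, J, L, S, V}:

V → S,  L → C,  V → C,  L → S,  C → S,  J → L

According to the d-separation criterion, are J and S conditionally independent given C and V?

No

3 paths connect J and S; each must be blocked for d-separation to hold:
  1. J → L → C ← V → S — L:chain[open]; C:collider[open]; V:fork[blocks] ⇒ blocked
  2. J → L → C → S — L:chain[open]; C:chain[blocks] ⇒ blocked
  3. J → L → S — L:chain[open] ⇒ active
Because an active path exists, J and S are not d-separated.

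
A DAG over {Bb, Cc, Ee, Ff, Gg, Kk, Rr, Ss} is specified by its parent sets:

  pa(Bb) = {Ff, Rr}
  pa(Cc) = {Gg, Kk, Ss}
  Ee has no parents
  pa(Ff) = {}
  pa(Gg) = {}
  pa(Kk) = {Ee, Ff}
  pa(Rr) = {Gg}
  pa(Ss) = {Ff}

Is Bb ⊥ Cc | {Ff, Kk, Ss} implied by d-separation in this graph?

No

We examine all 3 paths between Bb and Cc:
Path 1: Bb ← Rr ← Gg → Cc
  Rr is a chain and Rr is not conditioned on; Gg is a fork and Gg is not conditioned on — no node blocks this path, so it is active.
Path 2: Bb ← Ff → Kk → Cc
  Ff is a fork here and Ff is conditioned on, so the path is blocked at Ff.
Path 3: Bb ← Ff → Ss → Cc
  Ff is a fork here and Ff is conditioned on, so the path is blocked at Ff.
Because an active path exists, Bb and Cc are not d-separated.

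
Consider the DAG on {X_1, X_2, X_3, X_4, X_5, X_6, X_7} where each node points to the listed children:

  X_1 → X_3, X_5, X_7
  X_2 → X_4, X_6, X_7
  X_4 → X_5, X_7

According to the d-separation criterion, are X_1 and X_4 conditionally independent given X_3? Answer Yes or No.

Enumerating the 3 paths from X_1 to X_4 and testing each for blocking by {X_3}:
Path 1: X_1 → X_5 ← X_4
  X_5 is a collider here and neither X_5 nor any of its descendants is conditioned on, so the collider stays closed — the path is blocked at X_5.
Path 2: X_1 → X_7 ← X_2 → X_4
  X_7 is a collider here and neither X_7 nor any of its descendants is conditioned on, so the collider stays closed — the path is blocked at X_7.
Path 3: X_1 → X_7 ← X_4
  X_7 is a collider here and neither X_7 nor any of its descendants is conditioned on, so the collider stays closed — the path is blocked at X_7.
All paths are blocked; X_1 ⊥ X_4 | {X_3} holds.

Yes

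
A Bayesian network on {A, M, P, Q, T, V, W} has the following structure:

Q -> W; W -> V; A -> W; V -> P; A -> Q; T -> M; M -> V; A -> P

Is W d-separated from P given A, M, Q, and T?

No

Enumerating the 3 paths from W to P and testing each for blocking by {A, M, Q, T}:
Path 1: W → V → P
  V is a chain and V is not conditioned on — no node blocks this path, so it is active.
Path 2: W ← Q ← A → P
  Q is a chain here and Q is conditioned on, so the path is blocked at Q.
Path 3: W ← A → P
  A is a fork here and A is conditioned on, so the path is blocked at A.
At least one path is unblocked, so d-separation fails.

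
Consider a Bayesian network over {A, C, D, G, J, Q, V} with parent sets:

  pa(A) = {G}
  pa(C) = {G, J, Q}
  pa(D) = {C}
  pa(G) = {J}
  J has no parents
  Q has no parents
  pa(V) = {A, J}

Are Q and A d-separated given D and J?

Enumerating the 4 paths from Q to A and testing each for blocking by {D, J}:
  1. Q → C ← G → A — C:collider[open]; G:fork[open] ⇒ active
  2. Q → C ← G ← J → V ← A — C:collider[open]; G:chain[open]; J:fork[blocks]; V:collider[blocks] ⇒ blocked
  3. Q → C ← J → G → A — C:collider[open]; J:fork[blocks]; G:chain[open] ⇒ blocked
  4. Q → C ← J → V ← A — C:collider[open]; J:fork[blocks]; V:collider[blocks] ⇒ blocked
Because an active path exists, Q and A are not d-separated.

No — Q and A are not d-separated given {D, J}.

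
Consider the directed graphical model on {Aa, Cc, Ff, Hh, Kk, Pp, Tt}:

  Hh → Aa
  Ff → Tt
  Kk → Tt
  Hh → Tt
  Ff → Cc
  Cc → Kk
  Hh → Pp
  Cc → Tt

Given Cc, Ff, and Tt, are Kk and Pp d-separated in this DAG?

No — Kk and Pp are not d-separated given {Cc, Ff, Tt}.

Enumerating the 3 paths from Kk to Pp and testing each for blocking by {Cc, Ff, Tt}:
Path 1: Kk → Tt ← Hh → Pp
  Tt is a collider and Tt is conditioned on, which opens it; Hh is a fork and Hh is not conditioned on — no node blocks this path, so it is active.
Path 2: Kk ← Cc → Tt ← Hh → Pp
  Cc is a fork here and Cc is conditioned on, so the path is blocked at Cc.
Path 3: Kk ← Cc ← Ff → Tt ← Hh → Pp
  Cc is a chain here and Cc is conditioned on, so the path is blocked at Cc.
Because an active path exists, Kk and Pp are not d-separated.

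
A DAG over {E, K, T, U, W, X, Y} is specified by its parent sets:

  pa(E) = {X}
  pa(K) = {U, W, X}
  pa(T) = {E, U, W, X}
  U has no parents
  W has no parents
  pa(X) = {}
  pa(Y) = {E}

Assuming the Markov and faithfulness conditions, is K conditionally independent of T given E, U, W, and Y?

Enumerating the 4 paths from K to T and testing each for blocking by {E, U, W, Y}:
Path 1: K ← U → T
  U is a fork here and U is conditioned on, so the path is blocked at U.
Path 2: K ← X → T
  X is a fork and X is not conditioned on — no node blocks this path, so it is active.
Path 3: K ← X → E → T
  E is a chain here and E is conditioned on, so the path is blocked at E.
Path 4: K ← W → T
  W is a fork here and W is conditioned on, so the path is blocked at W.
Because an active path exists, K and T are not d-separated.

No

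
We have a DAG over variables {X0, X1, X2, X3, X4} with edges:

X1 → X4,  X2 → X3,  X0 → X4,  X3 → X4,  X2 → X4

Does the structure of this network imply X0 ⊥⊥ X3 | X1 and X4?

No

There are 2 undirected paths between X0 and X3; checking each against the conditioning set {X1, X4}:
Path 1: X0 → X4 ← X2 → X3
  X4 is a collider and X4 is conditioned on, which opens it; X2 is a fork and X2 is not conditioned on — no node blocks this path, so it is active.
Path 2: X0 → X4 ← X3
  X4 is a collider and X4 is conditioned on, which opens it — no node blocks this path, so it is active.
Since the path X0 → X4 ← X2 → X3 is active, X0 and X3 are not d-separated given {X1, X4}.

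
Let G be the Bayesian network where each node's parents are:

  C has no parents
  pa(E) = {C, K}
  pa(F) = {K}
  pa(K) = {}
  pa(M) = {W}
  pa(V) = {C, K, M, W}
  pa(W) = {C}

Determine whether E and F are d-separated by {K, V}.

We examine all 4 paths between E and F:
  1. E ← K → F — K:fork[blocks] ⇒ blocked
  2. E ← C → V ← K → F — C:fork[open]; V:collider[open]; K:fork[blocks] ⇒ blocked
  3. E ← C → W → V ← K → F — C:fork[open]; W:chain[open]; V:collider[open]; K:fork[blocks] ⇒ blocked
  4. E ← C → W → M → V ← K → F — C:fork[open]; W:chain[open]; M:chain[open]; V:collider[open]; K:fork[blocks] ⇒ blocked
All paths are blocked; E ⊥ F | {K, V} holds.

Yes — E and F are d-separated given {K, V}.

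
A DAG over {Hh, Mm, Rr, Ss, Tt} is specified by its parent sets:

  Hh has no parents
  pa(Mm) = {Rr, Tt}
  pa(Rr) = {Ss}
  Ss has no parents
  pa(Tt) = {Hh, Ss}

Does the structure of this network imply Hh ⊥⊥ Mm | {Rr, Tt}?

Enumerating the 2 paths from Hh to Mm and testing each for blocking by {Rr, Tt}:
  1. Hh → Tt ← Ss → Rr → Mm — Tt:collider[open]; Ss:fork[open]; Rr:chain[blocks] ⇒ blocked
  2. Hh → Tt → Mm — Tt:chain[blocks] ⇒ blocked
All paths are blocked; Hh ⊥ Mm | {Rr, Tt} holds.

Yes — Hh and Mm are d-separated given {Rr, Tt}.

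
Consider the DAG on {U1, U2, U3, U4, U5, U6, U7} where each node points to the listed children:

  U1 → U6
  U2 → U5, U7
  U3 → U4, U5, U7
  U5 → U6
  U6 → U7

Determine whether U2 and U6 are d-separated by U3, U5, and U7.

No — U2 and U6 are not d-separated given {U3, U5, U7}.

4 paths connect U2 and U6; each must be blocked for d-separation to hold:
Path 1: U2 → U5 → U6
  U5 is a chain here and U5 is conditioned on, so the path is blocked at U5.
Path 2: U2 → U5 ← U3 → U7 ← U6
  U3 is a fork here and U3 is conditioned on, so the path is blocked at U3.
Path 3: U2 → U7 ← U6
  U7 is a collider and U7 is conditioned on, which opens it — no node blocks this path, so it is active.
Path 4: U2 → U7 ← U3 → U5 → U6
  U3 is a fork here and U3 is conditioned on, so the path is blocked at U3.
At least one path is unblocked, so d-separation fails.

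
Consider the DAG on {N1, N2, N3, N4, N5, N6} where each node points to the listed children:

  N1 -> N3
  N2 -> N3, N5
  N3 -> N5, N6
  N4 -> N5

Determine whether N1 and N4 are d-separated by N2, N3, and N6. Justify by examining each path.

2 paths connect N1 and N4; each must be blocked for d-separation to hold:
Path 1: N1 → N3 ← N2 → N5 ← N4
  N2 is a fork here and N2 is conditioned on, so the path is blocked at N2.
Path 2: N1 → N3 → N5 ← N4
  N3 is a chain here and N3 is conditioned on, so the path is blocked at N3.
All paths are blocked; N1 ⊥ N4 | {N2, N3, N6} holds.

Yes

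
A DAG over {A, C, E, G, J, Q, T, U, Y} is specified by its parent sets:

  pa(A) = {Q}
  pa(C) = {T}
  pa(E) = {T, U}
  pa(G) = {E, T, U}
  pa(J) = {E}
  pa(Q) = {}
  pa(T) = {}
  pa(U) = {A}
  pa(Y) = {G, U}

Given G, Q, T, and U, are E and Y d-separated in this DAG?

Yes

Enumerating the 6 paths from E to Y and testing each for blocking by {G, Q, T, U}:
Path 1: E ← U → Y
  U is a fork here and U is conditioned on, so the path is blocked at U.
Path 2: E ← U → G → Y
  U is a fork here and U is conditioned on, so the path is blocked at U.
Path 3: E ← T → G → Y
  T is a fork here and T is conditioned on, so the path is blocked at T.
Path 4: E ← T → G ← U → Y
  T is a fork here and T is conditioned on, so the path is blocked at T.
Path 5: E → G → Y
  G is a chain here and G is conditioned on, so the path is blocked at G.
Path 6: E → G ← U → Y
  U is a fork here and U is conditioned on, so the path is blocked at U.
Every path is blocked, so E and Y are d-separated given {G, Q, T, U}.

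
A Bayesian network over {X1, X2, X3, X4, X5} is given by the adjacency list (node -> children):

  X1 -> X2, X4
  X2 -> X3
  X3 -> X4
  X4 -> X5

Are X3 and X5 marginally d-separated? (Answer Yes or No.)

No

2 paths connect X3 and X5; each must be blocked for d-separation to hold:
Path 1: X3 → X4 → X5
  X4 is a chain and X4 is not conditioned on — no node blocks this path, so it is active.
Path 2: X3 ← X2 ← X1 → X4 → X5
  X2 is a chain and X2 is not conditioned on; X1 is a fork and X1 is not conditioned on; X4 is a chain and X4 is not conditioned on — no node blocks this path, so it is active.
Since the path X3 → X4 → X5 is active, X3 and X5 are not d-separated given ∅.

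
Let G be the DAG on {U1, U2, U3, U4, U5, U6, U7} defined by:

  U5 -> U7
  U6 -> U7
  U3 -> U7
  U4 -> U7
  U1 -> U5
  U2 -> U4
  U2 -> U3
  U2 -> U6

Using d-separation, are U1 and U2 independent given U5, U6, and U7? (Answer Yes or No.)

There are 3 undirected paths between U1 and U2; checking each against the conditioning set {U5, U6, U7}:
Path 1: U1 → U5 → U7 ← U6 ← U2
  U5 is a chain here and U5 is conditioned on, so the path is blocked at U5.
Path 2: U1 → U5 → U7 ← U4 ← U2
  U5 is a chain here and U5 is conditioned on, so the path is blocked at U5.
Path 3: U1 → U5 → U7 ← U3 ← U2
  U5 is a chain here and U5 is conditioned on, so the path is blocked at U5.
Every path is blocked, so U1 and U2 are d-separated given {U5, U6, U7}.

Yes — U1 and U2 are d-separated given {U5, U6, U7}.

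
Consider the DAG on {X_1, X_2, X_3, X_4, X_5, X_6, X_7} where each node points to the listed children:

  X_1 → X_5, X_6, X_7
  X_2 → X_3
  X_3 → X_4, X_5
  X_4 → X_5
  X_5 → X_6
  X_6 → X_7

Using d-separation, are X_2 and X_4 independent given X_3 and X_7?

We examine all 2 paths between X_2 and X_4:
  1. X_2 → X_3 → X_4 — X_3:chain[blocks] ⇒ blocked
  2. X_2 → X_3 → X_5 ← X_4 — X_3:chain[blocks]; X_5:collider[open] ⇒ blocked
Every path is blocked, so X_2 and X_4 are d-separated given {X_3, X_7}.

Yes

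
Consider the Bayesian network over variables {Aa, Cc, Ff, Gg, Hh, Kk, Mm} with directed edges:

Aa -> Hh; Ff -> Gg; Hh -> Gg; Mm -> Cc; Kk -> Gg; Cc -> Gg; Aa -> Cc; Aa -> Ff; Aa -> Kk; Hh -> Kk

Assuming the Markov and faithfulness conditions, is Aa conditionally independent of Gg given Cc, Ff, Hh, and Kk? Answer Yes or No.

Yes

Enumerating the 6 paths from Aa to Gg and testing each for blocking by {Cc, Ff, Hh, Kk}:
Path 1: Aa → Ff → Gg
  Ff is a chain here and Ff is conditioned on, so the path is blocked at Ff.
Path 2: Aa → Hh → Gg
  Hh is a chain here and Hh is conditioned on, so the path is blocked at Hh.
Path 3: Aa → Hh → Kk → Gg
  Hh is a chain here and Hh is conditioned on, so the path is blocked at Hh.
Path 4: Aa → Kk → Gg
  Kk is a chain here and Kk is conditioned on, so the path is blocked at Kk.
Path 5: Aa → Kk ← Hh → Gg
  Hh is a fork here and Hh is conditioned on, so the path is blocked at Hh.
Path 6: Aa → Cc → Gg
  Cc is a chain here and Cc is conditioned on, so the path is blocked at Cc.
Every path is blocked, so Aa and Gg are d-separated given {Cc, Ff, Hh, Kk}.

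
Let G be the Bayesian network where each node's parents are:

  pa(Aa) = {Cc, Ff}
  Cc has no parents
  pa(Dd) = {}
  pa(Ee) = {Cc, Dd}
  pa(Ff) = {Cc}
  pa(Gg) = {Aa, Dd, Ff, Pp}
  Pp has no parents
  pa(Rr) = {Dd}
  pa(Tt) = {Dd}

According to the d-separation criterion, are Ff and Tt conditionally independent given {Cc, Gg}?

No

6 paths connect Ff and Tt; each must be blocked for d-separation to hold:
Path 1: Ff ← Cc → Ee ← Dd → Tt
  Cc is a fork here and Cc is conditioned on, so the path is blocked at Cc.
Path 2: Ff ← Cc → Aa → Gg ← Dd → Tt
  Cc is a fork here and Cc is conditioned on, so the path is blocked at Cc.
Path 3: Ff → Aa ← Cc → Ee ← Dd → Tt
  Cc is a fork here and Cc is conditioned on, so the path is blocked at Cc.
Path 4: Ff → Aa → Gg ← Dd → Tt
  Aa is a chain and Aa is not conditioned on; Gg is a collider and Gg is conditioned on, which opens it; Dd is a fork and Dd is not conditioned on — no node blocks this path, so it is active.
Path 5: Ff → Gg ← Aa ← Cc → Ee ← Dd → Tt
  Cc is a fork here and Cc is conditioned on, so the path is blocked at Cc.
Path 6: Ff → Gg ← Dd → Tt
  Gg is a collider and Gg is conditioned on, which opens it; Dd is a fork and Dd is not conditioned on — no node blocks this path, so it is active.
Since the path Ff → Aa → Gg ← Dd → Tt is active, Ff and Tt are not d-separated given {Cc, Gg}.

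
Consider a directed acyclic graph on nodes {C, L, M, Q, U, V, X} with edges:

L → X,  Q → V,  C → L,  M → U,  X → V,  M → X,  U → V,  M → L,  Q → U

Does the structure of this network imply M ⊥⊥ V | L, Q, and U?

Enumerating the 4 paths from M to V and testing each for blocking by {L, Q, U}:
Path 1: M → U ← Q → V
  Q is a fork here and Q is conditioned on, so the path is blocked at Q.
Path 2: M → U → V
  U is a chain here and U is conditioned on, so the path is blocked at U.
Path 3: M → X → V
  X is a chain and X is not conditioned on — no node blocks this path, so it is active.
Path 4: M → L → X → V
  L is a chain here and L is conditioned on, so the path is blocked at L.
At least one path is unblocked, so d-separation fails.

No — M and V are not d-separated given {L, Q, U}.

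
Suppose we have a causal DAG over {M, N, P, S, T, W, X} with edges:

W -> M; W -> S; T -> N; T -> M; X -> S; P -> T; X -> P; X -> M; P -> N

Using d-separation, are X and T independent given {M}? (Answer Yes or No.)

No — X and T are not d-separated given {M}.

There are 4 undirected paths between X and T; checking each against the conditioning set {M}:
Path 1: X → M ← T
  M is a collider and M is conditioned on, which opens it — no node blocks this path, so it is active.
Path 2: X → P → T
  P is a chain and P is not conditioned on — no node blocks this path, so it is active.
Path 3: X → P → N ← T
  N is a collider here and neither N nor any of its descendants is conditioned on, so the collider stays closed — the path is blocked at N.
Path 4: X → S ← W → M ← T
  S is a collider here and neither S nor any of its descendants is conditioned on, so the collider stays closed — the path is blocked at S.
Since the path X → M ← T is active, X and T are not d-separated given {M}.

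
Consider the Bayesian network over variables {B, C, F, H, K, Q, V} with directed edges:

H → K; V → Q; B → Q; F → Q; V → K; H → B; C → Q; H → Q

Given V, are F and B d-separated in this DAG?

3 paths connect F and B; each must be blocked for d-separation to hold:
Path 1: F → Q ← H → B
  Q is a collider here and neither Q nor any of its descendants is conditioned on, so the collider stays closed — the path is blocked at Q.
Path 2: F → Q ← B
  Q is a collider here and neither Q nor any of its descendants is conditioned on, so the collider stays closed — the path is blocked at Q.
Path 3: F → Q ← V → K ← H → B
  Q is a collider here and neither Q nor any of its descendants is conditioned on, so the collider stays closed — the path is blocked at Q.
Since every path is blocked, d-separation holds.

Yes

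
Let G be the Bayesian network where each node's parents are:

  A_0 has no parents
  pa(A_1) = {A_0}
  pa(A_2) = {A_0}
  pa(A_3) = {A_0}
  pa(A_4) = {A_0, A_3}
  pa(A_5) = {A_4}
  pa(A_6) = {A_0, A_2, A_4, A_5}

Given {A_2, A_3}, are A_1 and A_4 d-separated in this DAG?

No — A_1 and A_4 are not d-separated given {A_2, A_3}.

6 paths connect A_1 and A_4; each must be blocked for d-separation to hold:
  1. A_1 ← A_0 → A_3 → A_4 — A_0:fork[open]; A_3:chain[blocks] ⇒ blocked
  2. A_1 ← A_0 → A_4 — A_0:fork[open] ⇒ active
  3. A_1 ← A_0 → A_6 ← A_4 — A_0:fork[open]; A_6:collider[blocks] ⇒ blocked
  4. A_1 ← A_0 → A_6 ← A_5 ← A_4 — A_0:fork[open]; A_6:collider[blocks]; A_5:chain[open] ⇒ blocked
  5. A_1 ← A_0 → A_2 → A_6 ← A_4 — A_0:fork[open]; A_2:chain[blocks]; A_6:collider[blocks] ⇒ blocked
  6. A_1 ← A_0 → A_2 → A_6 ← A_5 ← A_4 — A_0:fork[open]; A_2:chain[blocks]; A_6:collider[blocks]; A_5:chain[open] ⇒ blocked
Because an active path exists, A_1 and A_4 are not d-separated.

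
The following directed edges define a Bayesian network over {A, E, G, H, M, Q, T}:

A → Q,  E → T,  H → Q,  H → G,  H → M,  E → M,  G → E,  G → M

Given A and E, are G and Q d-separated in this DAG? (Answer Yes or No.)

3 paths connect G and Q; each must be blocked for d-separation to hold:
  1. G → E → M ← H → Q — E:chain[blocks]; M:collider[blocks]; H:fork[open] ⇒ blocked
  2. G → M ← H → Q — M:collider[blocks]; H:fork[open] ⇒ blocked
  3. G ← H → Q — H:fork[open] ⇒ active
At least one path is unblocked, so d-separation fails.

No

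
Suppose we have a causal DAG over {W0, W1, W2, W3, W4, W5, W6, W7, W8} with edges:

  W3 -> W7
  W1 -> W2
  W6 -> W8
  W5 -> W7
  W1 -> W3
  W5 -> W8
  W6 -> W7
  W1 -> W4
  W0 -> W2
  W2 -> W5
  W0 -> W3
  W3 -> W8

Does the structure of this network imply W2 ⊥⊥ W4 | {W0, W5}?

Enumerating the 6 paths from W2 to W4 and testing each for blocking by {W0, W5}:
  1. W2 ← W0 → W3 ← W1 → W4 — W0:fork[blocks]; W3:collider[blocks]; W1:fork[open] ⇒ blocked
  2. W2 ← W1 → W4 — W1:fork[open] ⇒ active
  3. W2 → W5 → W8 ← W3 ← W1 → W4 — W5:chain[blocks]; W8:collider[blocks]; W3:chain[open]; W1:fork[open] ⇒ blocked
  4. W2 → W5 → W8 ← W6 → W7 ← W3 ← W1 → W4 — W5:chain[blocks]; W8:collider[blocks]; W6:fork[open]; W7:collider[blocks]; W3:chain[open]; W1:fork[open] ⇒ blocked
  5. W2 → W5 → W7 ← W3 ← W1 → W4 — W5:chain[blocks]; W7:collider[blocks]; W3:chain[open]; W1:fork[open] ⇒ blocked
  6. W2 → W5 → W7 ← W6 → W8 ← W3 ← W1 → W4 — W5:chain[blocks]; W7:collider[blocks]; W6:fork[open]; W8:collider[blocks]; W3:chain[open]; W1:fork[open] ⇒ blocked
Because an active path exists, W2 and W4 are not d-separated.

No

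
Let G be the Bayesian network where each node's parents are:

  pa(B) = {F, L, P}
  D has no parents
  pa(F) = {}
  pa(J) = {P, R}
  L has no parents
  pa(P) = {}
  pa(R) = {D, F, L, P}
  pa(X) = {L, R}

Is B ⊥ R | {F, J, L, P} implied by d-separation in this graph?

Yes

Enumerating the 5 paths from B to R and testing each for blocking by {F, J, L, P}:
  1. B ← L → X ← R — L:fork[blocks]; X:collider[blocks] ⇒ blocked
  2. B ← L → R — L:fork[blocks] ⇒ blocked
  3. B ← F → R — F:fork[blocks] ⇒ blocked
  4. B ← P → J ← R — P:fork[blocks]; J:collider[open] ⇒ blocked
  5. B ← P → R — P:fork[blocks] ⇒ blocked
Every path is blocked, so B and R are d-separated given {F, J, L, P}.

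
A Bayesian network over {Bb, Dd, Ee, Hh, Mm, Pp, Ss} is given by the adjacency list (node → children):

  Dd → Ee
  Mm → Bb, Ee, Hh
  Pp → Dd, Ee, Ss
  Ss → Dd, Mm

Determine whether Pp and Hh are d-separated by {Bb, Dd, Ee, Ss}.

No

Enumerating the 6 paths from Pp to Hh and testing each for blocking by {Bb, Dd, Ee, Ss}:
Path 1: Pp → Dd → Ee ← Mm → Hh
  Dd is a chain here and Dd is conditioned on, so the path is blocked at Dd.
Path 2: Pp → Dd ← Ss → Mm → Hh
  Ss is a fork here and Ss is conditioned on, so the path is blocked at Ss.
Path 3: Pp → Ee ← Dd ← Ss → Mm → Hh
  Dd is a chain here and Dd is conditioned on, so the path is blocked at Dd.
Path 4: Pp → Ee ← Mm → Hh
  Ee is a collider and Ee is conditioned on, which opens it; Mm is a fork and Mm is not conditioned on — no node blocks this path, so it is active.
Path 5: Pp → Ss → Dd → Ee ← Mm → Hh
  Ss is a chain here and Ss is conditioned on, so the path is blocked at Ss.
Path 6: Pp → Ss → Mm → Hh
  Ss is a chain here and Ss is conditioned on, so the path is blocked at Ss.
At least one path is unblocked, so d-separation fails.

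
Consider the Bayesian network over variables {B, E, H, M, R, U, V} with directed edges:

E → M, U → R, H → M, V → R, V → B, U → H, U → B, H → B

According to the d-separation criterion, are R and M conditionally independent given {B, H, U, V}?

We examine all 4 paths between R and M:
  1. R ← V → B ← H → M — V:fork[blocks]; B:collider[open]; H:fork[blocks] ⇒ blocked
  2. R ← V → B ← U → H → M — V:fork[blocks]; B:collider[open]; U:fork[blocks]; H:chain[blocks] ⇒ blocked
  3. R ← U → B ← H → M — U:fork[blocks]; B:collider[open]; H:fork[blocks] ⇒ blocked
  4. R ← U → H → M — U:fork[blocks]; H:chain[blocks] ⇒ blocked
All paths are blocked; R ⊥ M | {B, H, U, V} holds.

Yes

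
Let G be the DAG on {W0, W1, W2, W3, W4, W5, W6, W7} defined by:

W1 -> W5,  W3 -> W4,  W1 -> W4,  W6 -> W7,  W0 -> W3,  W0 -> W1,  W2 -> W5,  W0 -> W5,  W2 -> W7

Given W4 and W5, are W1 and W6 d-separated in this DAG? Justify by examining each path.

Enumerating the 3 paths from W1 to W6 and testing each for blocking by {W4, W5}:
  1. W1 ← W0 → W5 ← W2 → W7 ← W6 — W0:fork[open]; W5:collider[open]; W2:fork[open]; W7:collider[blocks] ⇒ blocked
  2. W1 → W5 ← W2 → W7 ← W6 — W5:collider[open]; W2:fork[open]; W7:collider[blocks] ⇒ blocked
  3. W1 → W4 ← W3 ← W0 → W5 ← W2 → W7 ← W6 — W4:collider[open]; W3:chain[open]; W0:fork[open]; W5:collider[open]; W2:fork[open]; W7:collider[blocks] ⇒ blocked
Since every path is blocked, d-separation holds.

Yes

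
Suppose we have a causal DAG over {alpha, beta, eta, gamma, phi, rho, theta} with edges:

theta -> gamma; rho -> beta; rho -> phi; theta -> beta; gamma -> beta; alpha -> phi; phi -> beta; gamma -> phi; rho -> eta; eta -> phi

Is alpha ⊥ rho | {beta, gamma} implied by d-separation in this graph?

No

We examine all 5 paths between alpha and rho:
Path 1: alpha → phi → beta ← rho
  phi is a chain and phi is not conditioned on; beta is a collider and beta is conditioned on, which opens it — no node blocks this path, so it is active.
Path 2: alpha → phi ← eta ← rho
  phi is a collider and its descendant beta is conditioned on, which opens it; eta is a chain and eta is not conditioned on — no node blocks this path, so it is active.
Path 3: alpha → phi ← gamma → beta ← rho
  gamma is a fork here and gamma is conditioned on, so the path is blocked at gamma.
Path 4: alpha → phi ← gamma ← theta → beta ← rho
  gamma is a chain here and gamma is conditioned on, so the path is blocked at gamma.
Path 5: alpha → phi ← rho
  phi is a collider and its descendant beta is conditioned on, which opens it — no node blocks this path, so it is active.
At least one path is unblocked, so d-separation fails.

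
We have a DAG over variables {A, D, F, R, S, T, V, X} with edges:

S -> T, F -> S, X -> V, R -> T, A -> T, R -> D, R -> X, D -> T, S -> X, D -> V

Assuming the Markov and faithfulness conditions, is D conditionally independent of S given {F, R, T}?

We examine all 6 paths between D and S:
Path 1: D → V ← X ← R → T ← S
  V is a collider here and neither V nor any of its descendants is conditioned on, so the collider stays closed — the path is blocked at V.
Path 2: D → V ← X ← S
  V is a collider here and neither V nor any of its descendants is conditioned on, so the collider stays closed — the path is blocked at V.
Path 3: D → T ← R → X ← S
  R is a fork here and R is conditioned on, so the path is blocked at R.
Path 4: D → T ← S
  T is a collider and T is conditioned on, which opens it — no node blocks this path, so it is active.
Path 5: D ← R → X ← S
  R is a fork here and R is conditioned on, so the path is blocked at R.
Path 6: D ← R → T ← S
  R is a fork here and R is conditioned on, so the path is blocked at R.
Because an active path exists, D and S are not d-separated.

No — D and S are not d-separated given {F, R, T}.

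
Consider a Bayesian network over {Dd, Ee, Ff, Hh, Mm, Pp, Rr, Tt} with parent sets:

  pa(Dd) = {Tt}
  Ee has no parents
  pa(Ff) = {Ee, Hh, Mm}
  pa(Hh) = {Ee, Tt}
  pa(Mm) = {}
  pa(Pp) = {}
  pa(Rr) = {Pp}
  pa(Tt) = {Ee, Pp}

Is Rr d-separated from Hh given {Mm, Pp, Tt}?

3 paths connect Rr and Hh; each must be blocked for d-separation to hold:
Path 1: Rr ← Pp → Tt ← Ee → Hh
  Pp is a fork here and Pp is conditioned on, so the path is blocked at Pp.
Path 2: Rr ← Pp → Tt ← Ee → Ff ← Hh
  Pp is a fork here and Pp is conditioned on, so the path is blocked at Pp.
Path 3: Rr ← Pp → Tt → Hh
  Pp is a fork here and Pp is conditioned on, so the path is blocked at Pp.
All paths are blocked; Rr ⊥ Hh | {Mm, Pp, Tt} holds.

Yes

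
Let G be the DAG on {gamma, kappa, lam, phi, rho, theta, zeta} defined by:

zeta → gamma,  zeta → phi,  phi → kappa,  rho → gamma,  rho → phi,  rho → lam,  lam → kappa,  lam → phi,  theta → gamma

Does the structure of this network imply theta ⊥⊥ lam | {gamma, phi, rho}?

No

6 paths connect theta and lam; each must be blocked for d-separation to hold:
Path 1: theta → gamma ← rho → lam
  rho is a fork here and rho is conditioned on, so the path is blocked at rho.
Path 2: theta → gamma ← rho → phi ← lam
  rho is a fork here and rho is conditioned on, so the path is blocked at rho.
Path 3: theta → gamma ← rho → phi → kappa ← lam
  rho is a fork here and rho is conditioned on, so the path is blocked at rho.
Path 4: theta → gamma ← zeta → phi ← rho → lam
  rho is a fork here and rho is conditioned on, so the path is blocked at rho.
Path 5: theta → gamma ← zeta → phi ← lam
  gamma is a collider and gamma is conditioned on, which opens it; zeta is a fork and zeta is not conditioned on; phi is a collider and phi is conditioned on, which opens it — no node blocks this path, so it is active.
Path 6: theta → gamma ← zeta → phi → kappa ← lam
  phi is a chain here and phi is conditioned on, so the path is blocked at phi.
Because an active path exists, theta and lam are not d-separated.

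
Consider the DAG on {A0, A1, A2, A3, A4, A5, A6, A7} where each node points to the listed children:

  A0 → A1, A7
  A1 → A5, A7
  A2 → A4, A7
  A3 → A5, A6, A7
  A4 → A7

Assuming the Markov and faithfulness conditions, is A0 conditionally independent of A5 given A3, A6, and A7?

We examine all 4 paths between A0 and A5:
Path 1: A0 → A7 ← A3 → A5
  A3 is a fork here and A3 is conditioned on, so the path is blocked at A3.
Path 2: A0 → A7 ← A1 → A5
  A7 is a collider and A7 is conditioned on, which opens it; A1 is a fork and A1 is not conditioned on — no node blocks this path, so it is active.
Path 3: A0 → A1 → A7 ← A3 → A5
  A3 is a fork here and A3 is conditioned on, so the path is blocked at A3.
Path 4: A0 → A1 → A5
  A1 is a chain and A1 is not conditioned on — no node blocks this path, so it is active.
At least one path is unblocked, so d-separation fails.

No — A0 and A5 are not d-separated given {A3, A6, A7}.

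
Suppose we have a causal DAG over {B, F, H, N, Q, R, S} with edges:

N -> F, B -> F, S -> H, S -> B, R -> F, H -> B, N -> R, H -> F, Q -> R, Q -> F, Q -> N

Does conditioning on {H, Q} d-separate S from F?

No — S and F are not d-separated given {H, Q}.

There are 4 undirected paths between S and F; checking each against the conditioning set {H, Q}:
Path 1: S → H → B → F
  H is a chain here and H is conditioned on, so the path is blocked at H.
Path 2: S → H → F
  H is a chain here and H is conditioned on, so the path is blocked at H.
Path 3: S → B ← H → F
  B is a collider here and neither B nor any of its descendants is conditioned on, so the collider stays closed — the path is blocked at B.
Path 4: S → B → F
  B is a chain and B is not conditioned on — no node blocks this path, so it is active.
Because an active path exists, S and F are not d-separated.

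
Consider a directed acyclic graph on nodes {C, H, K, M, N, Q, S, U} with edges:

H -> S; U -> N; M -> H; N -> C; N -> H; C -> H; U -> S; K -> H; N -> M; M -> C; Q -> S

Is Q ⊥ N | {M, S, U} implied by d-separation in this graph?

We examine all 6 paths between Q and N:
Path 1: Q → S ← U → N
  U is a fork here and U is conditioned on, so the path is blocked at U.
Path 2: Q → S ← H ← C ← M ← N
  M is a chain here and M is conditioned on, so the path is blocked at M.
Path 3: Q → S ← H ← C ← N
  S is a collider and S is conditioned on, which opens it; H is a chain and H is not conditioned on; C is a chain and C is not conditioned on — no node blocks this path, so it is active.
Path 4: Q → S ← H ← M → C ← N
  M is a fork here and M is conditioned on, so the path is blocked at M.
Path 5: Q → S ← H ← M ← N
  M is a chain here and M is conditioned on, so the path is blocked at M.
Path 6: Q → S ← H ← N
  S is a collider and S is conditioned on, which opens it; H is a chain and H is not conditioned on — no node blocks this path, so it is active.
Since the path Q → S ← H ← C ← N is active, Q and N are not d-separated given {M, S, U}.

No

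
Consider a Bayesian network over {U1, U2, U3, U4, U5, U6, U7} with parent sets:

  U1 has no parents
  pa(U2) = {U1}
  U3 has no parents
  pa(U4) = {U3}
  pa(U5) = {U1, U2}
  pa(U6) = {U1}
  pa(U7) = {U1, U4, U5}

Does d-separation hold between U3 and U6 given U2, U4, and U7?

Yes — U3 and U6 are d-separated given {U2, U4, U7}.

There are 3 undirected paths between U3 and U6; checking each against the conditioning set {U2, U4, U7}:
  1. U3 → U4 → U7 ← U1 → U6 — U4:chain[blocks]; U7:collider[open]; U1:fork[open] ⇒ blocked
  2. U3 → U4 → U7 ← U5 ← U2 ← U1 → U6 — U4:chain[blocks]; U7:collider[open]; U5:chain[open]; U2:chain[blocks]; U1:fork[open] ⇒ blocked
  3. U3 → U4 → U7 ← U5 ← U1 → U6 — U4:chain[blocks]; U7:collider[open]; U5:chain[open]; U1:fork[open] ⇒ blocked
Every path is blocked, so U3 and U6 are d-separated given {U2, U4, U7}.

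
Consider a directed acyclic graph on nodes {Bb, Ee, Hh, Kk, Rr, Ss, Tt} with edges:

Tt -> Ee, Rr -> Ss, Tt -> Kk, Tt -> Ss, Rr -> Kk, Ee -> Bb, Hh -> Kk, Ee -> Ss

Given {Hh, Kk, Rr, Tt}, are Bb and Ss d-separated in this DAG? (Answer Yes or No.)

There are 3 undirected paths between Bb and Ss; checking each against the conditioning set {Hh, Kk, Rr, Tt}:
Path 1: Bb ← Ee → Ss
  Ee is a fork and Ee is not conditioned on — no node blocks this path, so it is active.
Path 2: Bb ← Ee ← Tt → Kk ← Rr → Ss
  Tt is a fork here and Tt is conditioned on, so the path is blocked at Tt.
Path 3: Bb ← Ee ← Tt → Ss
  Tt is a fork here and Tt is conditioned on, so the path is blocked at Tt.
Since the path Bb ← Ee → Ss is active, Bb and Ss are not d-separated given {Hh, Kk, Rr, Tt}.

No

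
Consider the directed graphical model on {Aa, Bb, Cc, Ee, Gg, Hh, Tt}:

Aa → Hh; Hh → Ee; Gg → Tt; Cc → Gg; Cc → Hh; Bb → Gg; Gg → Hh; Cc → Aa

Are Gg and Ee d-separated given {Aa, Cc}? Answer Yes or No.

Enumerating the 3 paths from Gg to Ee and testing each for blocking by {Aa, Cc}:
Path 1: Gg → Hh → Ee
  Hh is a chain and Hh is not conditioned on — no node blocks this path, so it is active.
Path 2: Gg ← Cc → Hh → Ee
  Cc is a fork here and Cc is conditioned on, so the path is blocked at Cc.
Path 3: Gg ← Cc → Aa → Hh → Ee
  Cc is a fork here and Cc is conditioned on, so the path is blocked at Cc.
Since the path Gg → Hh → Ee is active, Gg and Ee are not d-separated given {Aa, Cc}.

No — Gg and Ee are not d-separated given {Aa, Cc}.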